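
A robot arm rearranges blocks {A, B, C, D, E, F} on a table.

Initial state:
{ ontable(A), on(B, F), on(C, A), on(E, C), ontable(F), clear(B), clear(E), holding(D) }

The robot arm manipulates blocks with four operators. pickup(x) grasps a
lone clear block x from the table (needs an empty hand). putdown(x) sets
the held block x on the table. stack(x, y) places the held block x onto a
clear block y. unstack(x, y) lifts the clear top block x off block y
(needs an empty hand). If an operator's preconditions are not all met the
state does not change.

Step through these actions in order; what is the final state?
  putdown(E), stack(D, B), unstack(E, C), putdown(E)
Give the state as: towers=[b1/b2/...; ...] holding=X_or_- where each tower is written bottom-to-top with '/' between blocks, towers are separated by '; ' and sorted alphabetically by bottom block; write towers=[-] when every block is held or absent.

step 1 (putdown(E)) [no-op]: towers=[A/C/E; F/B] holding=D
step 2 (stack(D, B)): towers=[A/C/E; F/B/D] holding=-
step 3 (unstack(E, C)): towers=[A/C; F/B/D] holding=E
step 4 (putdown(E)): towers=[A/C; E; F/B/D] holding=-

towers=[A/C; E; F/B/D] holding=-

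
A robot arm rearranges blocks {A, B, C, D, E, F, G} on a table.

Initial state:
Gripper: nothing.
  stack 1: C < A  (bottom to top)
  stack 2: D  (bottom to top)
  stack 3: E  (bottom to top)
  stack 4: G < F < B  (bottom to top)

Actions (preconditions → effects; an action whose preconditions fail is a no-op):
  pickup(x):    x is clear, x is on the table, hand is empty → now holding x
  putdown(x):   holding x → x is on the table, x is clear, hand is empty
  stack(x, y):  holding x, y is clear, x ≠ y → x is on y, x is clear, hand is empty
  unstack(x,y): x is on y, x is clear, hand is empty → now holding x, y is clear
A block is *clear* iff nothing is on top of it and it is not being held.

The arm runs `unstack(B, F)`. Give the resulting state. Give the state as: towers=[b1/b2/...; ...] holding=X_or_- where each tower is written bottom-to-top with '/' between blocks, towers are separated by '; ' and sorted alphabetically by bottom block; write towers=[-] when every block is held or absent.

towers=[C/A; D; E; G/F] holding=B

before: towers=[C/A; D; E; G/F/B] holding=-
pre[unstack(B, F)]: on(B,F) ✓, clear(B) ✓, handempty ✓
all met → apply unstack(B, F)
after:  towers=[C/A; D; E; G/F] holding=B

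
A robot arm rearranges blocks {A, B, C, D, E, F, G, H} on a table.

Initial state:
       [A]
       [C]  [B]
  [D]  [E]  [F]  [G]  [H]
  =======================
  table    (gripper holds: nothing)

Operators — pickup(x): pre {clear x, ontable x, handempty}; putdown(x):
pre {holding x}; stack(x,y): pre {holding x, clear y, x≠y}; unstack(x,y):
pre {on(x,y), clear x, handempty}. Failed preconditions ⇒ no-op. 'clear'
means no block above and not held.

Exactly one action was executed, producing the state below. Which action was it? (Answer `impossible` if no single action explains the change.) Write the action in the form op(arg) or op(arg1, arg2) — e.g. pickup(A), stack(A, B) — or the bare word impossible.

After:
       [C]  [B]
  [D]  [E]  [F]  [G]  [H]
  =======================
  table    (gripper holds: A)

target: towers=[D; E/C; F/B; G; H] holding=A
         pickup(G) → towers=[D; E/C/A; F/B; H] holding=G
     unstack(A, C) → towers=[D; E/C; F/B; G; H] holding=A  ← match
         pickup(H) → towers=[D; E/C/A; F/B; G] holding=H
     unstack(B, F) → towers=[D; E/C/A; F; G; H] holding=B
         pickup(D) → towers=[E/C/A; F/B; G; H] holding=D

unstack(A, C)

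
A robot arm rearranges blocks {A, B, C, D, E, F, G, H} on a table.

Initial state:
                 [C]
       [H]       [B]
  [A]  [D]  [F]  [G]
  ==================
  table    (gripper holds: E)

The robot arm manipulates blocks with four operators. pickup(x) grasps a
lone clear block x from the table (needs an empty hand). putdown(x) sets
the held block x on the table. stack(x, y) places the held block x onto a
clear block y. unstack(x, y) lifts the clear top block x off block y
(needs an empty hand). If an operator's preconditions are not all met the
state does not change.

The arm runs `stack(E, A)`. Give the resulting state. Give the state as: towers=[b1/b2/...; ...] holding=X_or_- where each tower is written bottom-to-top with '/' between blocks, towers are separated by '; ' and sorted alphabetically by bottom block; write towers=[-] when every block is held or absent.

before: towers=[A; D/H; F; G/B/C] holding=E
pre[stack(E, A)]: holding(E) ✓, clear(A) ✓, E≠A ✓
all met → apply stack(E, A)
after:  towers=[A/E; D/H; F; G/B/C] holding=-

towers=[A/E; D/H; F; G/B/C] holding=-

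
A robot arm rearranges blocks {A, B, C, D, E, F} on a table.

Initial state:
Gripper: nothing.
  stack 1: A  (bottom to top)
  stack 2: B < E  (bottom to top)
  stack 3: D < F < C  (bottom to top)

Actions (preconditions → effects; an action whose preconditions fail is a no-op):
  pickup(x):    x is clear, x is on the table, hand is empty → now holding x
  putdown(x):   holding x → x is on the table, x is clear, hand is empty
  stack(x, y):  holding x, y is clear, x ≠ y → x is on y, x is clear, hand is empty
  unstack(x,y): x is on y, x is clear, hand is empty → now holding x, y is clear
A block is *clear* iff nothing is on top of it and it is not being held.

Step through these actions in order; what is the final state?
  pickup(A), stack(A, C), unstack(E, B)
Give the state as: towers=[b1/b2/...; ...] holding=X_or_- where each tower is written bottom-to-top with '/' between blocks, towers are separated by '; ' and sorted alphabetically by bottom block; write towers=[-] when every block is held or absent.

step 1 (pickup(A)): towers=[B/E; D/F/C] holding=A
step 2 (stack(A, C)): towers=[B/E; D/F/C/A] holding=-
step 3 (unstack(E, B)): towers=[B; D/F/C/A] holding=E

towers=[B; D/F/C/A] holding=E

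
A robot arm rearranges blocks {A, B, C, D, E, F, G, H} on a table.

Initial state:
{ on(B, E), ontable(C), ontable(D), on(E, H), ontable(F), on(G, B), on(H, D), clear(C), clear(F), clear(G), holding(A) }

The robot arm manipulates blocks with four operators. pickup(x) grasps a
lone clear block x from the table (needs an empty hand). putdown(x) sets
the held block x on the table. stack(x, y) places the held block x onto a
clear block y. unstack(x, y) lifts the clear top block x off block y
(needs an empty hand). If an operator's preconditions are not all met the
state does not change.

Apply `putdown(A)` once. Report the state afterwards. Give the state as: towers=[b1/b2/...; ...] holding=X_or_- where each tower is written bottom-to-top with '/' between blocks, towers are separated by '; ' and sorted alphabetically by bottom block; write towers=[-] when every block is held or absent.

towers=[A; C; D/H/E/B/G; F] holding=-

before: towers=[C; D/H/E/B/G; F] holding=A
pre[putdown(A)]: holding(A) ok
all met → apply putdown(A)
after:  towers=[A; C; D/H/E/B/G; F] holding=-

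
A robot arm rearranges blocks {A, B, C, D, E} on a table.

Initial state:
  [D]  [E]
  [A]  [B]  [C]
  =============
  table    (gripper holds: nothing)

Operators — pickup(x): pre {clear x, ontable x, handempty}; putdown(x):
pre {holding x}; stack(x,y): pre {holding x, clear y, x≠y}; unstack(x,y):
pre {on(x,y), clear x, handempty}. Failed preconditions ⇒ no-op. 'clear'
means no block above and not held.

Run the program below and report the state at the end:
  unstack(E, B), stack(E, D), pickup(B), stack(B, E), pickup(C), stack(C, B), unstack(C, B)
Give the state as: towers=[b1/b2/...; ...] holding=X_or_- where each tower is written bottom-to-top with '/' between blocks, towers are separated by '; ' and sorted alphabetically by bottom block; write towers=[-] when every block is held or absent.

towers=[A/D/E/B] holding=C

step 1 (unstack(E, B)): towers=[A/D; B; C] holding=E
step 2 (stack(E, D)): towers=[A/D/E; B; C] holding=-
step 3 (pickup(B)): towers=[A/D/E; C] holding=B
step 4 (stack(B, E)): towers=[A/D/E/B; C] holding=-
step 5 (pickup(C)): towers=[A/D/E/B] holding=C
step 6 (stack(C, B)): towers=[A/D/E/B/C] holding=-
step 7 (unstack(C, B)): towers=[A/D/E/B] holding=C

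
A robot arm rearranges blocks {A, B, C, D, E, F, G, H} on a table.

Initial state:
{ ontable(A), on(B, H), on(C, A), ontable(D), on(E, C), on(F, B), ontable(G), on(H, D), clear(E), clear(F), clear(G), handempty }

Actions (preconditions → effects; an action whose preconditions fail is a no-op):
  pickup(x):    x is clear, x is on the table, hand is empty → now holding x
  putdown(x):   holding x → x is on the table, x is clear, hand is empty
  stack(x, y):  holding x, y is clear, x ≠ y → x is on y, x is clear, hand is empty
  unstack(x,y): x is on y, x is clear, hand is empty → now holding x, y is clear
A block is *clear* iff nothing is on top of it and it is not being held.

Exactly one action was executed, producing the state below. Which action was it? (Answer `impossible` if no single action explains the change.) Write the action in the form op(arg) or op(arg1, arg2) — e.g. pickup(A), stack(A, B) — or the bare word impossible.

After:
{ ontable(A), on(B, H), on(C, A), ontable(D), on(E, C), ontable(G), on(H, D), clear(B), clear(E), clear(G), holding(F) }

target: towers=[A/C/E; D/H/B; G] holding=F
         pickup(G) → towers=[A/C/E; D/H/B/F] holding=G
     unstack(E, C) → towers=[A/C; D/H/B/F; G] holding=E
     unstack(F, B) → towers=[A/C/E; D/H/B; G] holding=F  ← match

unstack(F, B)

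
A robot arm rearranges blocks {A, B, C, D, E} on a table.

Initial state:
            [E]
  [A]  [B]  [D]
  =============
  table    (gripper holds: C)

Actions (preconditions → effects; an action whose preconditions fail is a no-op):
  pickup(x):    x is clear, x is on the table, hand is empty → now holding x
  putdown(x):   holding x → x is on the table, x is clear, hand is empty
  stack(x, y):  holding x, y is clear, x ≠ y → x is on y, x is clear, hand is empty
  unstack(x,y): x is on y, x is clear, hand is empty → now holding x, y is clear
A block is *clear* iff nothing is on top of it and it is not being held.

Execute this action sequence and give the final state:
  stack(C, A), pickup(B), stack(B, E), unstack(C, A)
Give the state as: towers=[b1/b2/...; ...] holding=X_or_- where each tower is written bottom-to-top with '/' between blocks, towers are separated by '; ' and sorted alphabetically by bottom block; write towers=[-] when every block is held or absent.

step 1 (stack(C, A)): towers=[A/C; B; D/E] holding=-
step 2 (pickup(B)): towers=[A/C; D/E] holding=B
step 3 (stack(B, E)): towers=[A/C; D/E/B] holding=-
step 4 (unstack(C, A)): towers=[A; D/E/B] holding=C

towers=[A; D/E/B] holding=C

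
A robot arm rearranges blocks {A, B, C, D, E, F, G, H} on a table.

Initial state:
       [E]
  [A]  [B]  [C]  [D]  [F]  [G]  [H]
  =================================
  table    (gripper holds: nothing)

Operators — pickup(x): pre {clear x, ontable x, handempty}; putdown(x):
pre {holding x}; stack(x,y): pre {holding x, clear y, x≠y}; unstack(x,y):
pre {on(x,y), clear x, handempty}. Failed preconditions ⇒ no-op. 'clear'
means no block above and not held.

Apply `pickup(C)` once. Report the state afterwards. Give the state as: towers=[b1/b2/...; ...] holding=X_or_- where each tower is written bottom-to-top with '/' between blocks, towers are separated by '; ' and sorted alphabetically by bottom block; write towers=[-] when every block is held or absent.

before: towers=[A; B/E; C; D; F; G; H] holding=-
pre[pickup(C)]: clear(C) yes, ontable(C) yes, handempty yes
all met → apply pickup(C)
after:  towers=[A; B/E; D; F; G; H] holding=C

towers=[A; B/E; D; F; G; H] holding=C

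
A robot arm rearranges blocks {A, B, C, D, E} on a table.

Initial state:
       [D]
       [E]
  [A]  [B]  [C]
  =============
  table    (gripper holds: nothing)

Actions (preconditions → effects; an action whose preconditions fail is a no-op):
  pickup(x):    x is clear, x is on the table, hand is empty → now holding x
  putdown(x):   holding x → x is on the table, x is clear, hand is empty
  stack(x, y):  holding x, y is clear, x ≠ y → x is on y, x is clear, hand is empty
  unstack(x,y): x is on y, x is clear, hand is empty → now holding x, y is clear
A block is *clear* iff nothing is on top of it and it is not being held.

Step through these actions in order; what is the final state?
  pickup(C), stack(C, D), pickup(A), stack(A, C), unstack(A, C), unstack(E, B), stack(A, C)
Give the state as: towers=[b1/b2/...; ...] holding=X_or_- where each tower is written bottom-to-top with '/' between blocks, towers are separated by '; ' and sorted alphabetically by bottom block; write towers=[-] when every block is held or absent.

towers=[B/E/D/C/A] holding=-

step 1 (pickup(C)): towers=[A; B/E/D] holding=C
step 2 (stack(C, D)): towers=[A; B/E/D/C] holding=-
step 3 (pickup(A)): towers=[B/E/D/C] holding=A
step 4 (stack(A, C)): towers=[B/E/D/C/A] holding=-
step 5 (unstack(A, C)): towers=[B/E/D/C] holding=A
step 6 (unstack(E, B)) [no-op]: towers=[B/E/D/C] holding=A
step 7 (stack(A, C)): towers=[B/E/D/C/A] holding=-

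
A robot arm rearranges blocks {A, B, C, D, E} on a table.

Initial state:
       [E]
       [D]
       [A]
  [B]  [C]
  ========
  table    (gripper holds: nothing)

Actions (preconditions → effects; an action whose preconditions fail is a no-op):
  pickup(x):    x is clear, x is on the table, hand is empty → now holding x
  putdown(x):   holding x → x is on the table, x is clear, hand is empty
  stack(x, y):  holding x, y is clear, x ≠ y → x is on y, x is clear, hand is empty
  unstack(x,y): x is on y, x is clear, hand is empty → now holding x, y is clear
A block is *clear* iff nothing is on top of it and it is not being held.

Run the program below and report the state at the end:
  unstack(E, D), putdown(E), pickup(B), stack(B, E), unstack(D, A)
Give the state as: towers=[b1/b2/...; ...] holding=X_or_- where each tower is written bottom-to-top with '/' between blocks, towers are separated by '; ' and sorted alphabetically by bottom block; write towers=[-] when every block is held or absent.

towers=[C/A; E/B] holding=D

step 1 (unstack(E, D)): towers=[B; C/A/D] holding=E
step 2 (putdown(E)): towers=[B; C/A/D; E] holding=-
step 3 (pickup(B)): towers=[C/A/D; E] holding=B
step 4 (stack(B, E)): towers=[C/A/D; E/B] holding=-
step 5 (unstack(D, A)): towers=[C/A; E/B] holding=D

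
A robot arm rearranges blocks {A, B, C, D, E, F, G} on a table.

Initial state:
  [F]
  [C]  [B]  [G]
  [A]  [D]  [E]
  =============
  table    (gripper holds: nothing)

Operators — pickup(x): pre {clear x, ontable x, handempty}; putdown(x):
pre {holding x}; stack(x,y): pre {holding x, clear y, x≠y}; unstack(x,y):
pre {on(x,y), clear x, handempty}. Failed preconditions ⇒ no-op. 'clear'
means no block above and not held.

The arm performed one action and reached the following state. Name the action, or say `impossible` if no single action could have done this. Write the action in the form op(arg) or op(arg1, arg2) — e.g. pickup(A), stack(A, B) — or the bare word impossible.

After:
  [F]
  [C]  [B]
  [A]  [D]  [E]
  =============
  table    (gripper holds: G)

target: towers=[A/C/F; D/B; E] holding=G
     unstack(B, D) → towers=[A/C/F; D; E/G] holding=B
     unstack(F, C) → towers=[A/C; D/B; E/G] holding=F
     unstack(G, E) → towers=[A/C/F; D/B; E] holding=G  ← match

unstack(G, E)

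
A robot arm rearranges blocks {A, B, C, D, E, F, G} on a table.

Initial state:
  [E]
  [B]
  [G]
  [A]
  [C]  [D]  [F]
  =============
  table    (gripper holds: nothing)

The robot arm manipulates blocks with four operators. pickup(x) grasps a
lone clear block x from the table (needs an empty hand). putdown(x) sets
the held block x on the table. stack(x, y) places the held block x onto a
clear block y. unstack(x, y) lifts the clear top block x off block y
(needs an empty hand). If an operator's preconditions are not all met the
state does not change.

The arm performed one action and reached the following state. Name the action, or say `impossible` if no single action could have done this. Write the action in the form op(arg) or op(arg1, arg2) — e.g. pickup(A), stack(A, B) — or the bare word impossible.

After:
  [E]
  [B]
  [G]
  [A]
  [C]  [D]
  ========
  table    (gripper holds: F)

target: towers=[C/A/G/B/E; D] holding=F
         pickup(F) → towers=[C/A/G/B/E; D] holding=F  ← match
         pickup(D) → towers=[C/A/G/B/E; F] holding=D
     unstack(E, B) → towers=[C/A/G/B; D; F] holding=E

pickup(F)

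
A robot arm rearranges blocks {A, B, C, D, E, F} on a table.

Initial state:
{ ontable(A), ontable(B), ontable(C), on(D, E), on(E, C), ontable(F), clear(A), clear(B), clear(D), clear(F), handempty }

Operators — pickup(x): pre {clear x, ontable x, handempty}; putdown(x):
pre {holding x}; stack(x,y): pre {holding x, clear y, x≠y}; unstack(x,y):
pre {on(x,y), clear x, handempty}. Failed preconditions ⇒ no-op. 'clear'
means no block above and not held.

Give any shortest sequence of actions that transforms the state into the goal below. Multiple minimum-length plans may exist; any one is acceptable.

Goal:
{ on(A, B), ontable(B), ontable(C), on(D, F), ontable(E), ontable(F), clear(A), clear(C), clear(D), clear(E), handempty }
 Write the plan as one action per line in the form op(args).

step 1 (unstack(D, E)): towers=[A; B; C/E; F] holding=D
step 2 (stack(D, F)): towers=[A; B; C/E; F/D] holding=-
step 3 (pickup(A)): towers=[B; C/E; F/D] holding=A
step 4 (stack(A, B)): towers=[B/A; C/E; F/D] holding=-
step 5 (unstack(E, C)): towers=[B/A; C; F/D] holding=E
step 6 (putdown(E)): towers=[B/A; C; E; F/D] holding=-
goal check: towers=[B/A; C; E; F/D] holding=- — reached (length 6, optimal by BFS)

unstack(D, E)
stack(D, F)
pickup(A)
stack(A, B)
unstack(E, C)
putdown(E)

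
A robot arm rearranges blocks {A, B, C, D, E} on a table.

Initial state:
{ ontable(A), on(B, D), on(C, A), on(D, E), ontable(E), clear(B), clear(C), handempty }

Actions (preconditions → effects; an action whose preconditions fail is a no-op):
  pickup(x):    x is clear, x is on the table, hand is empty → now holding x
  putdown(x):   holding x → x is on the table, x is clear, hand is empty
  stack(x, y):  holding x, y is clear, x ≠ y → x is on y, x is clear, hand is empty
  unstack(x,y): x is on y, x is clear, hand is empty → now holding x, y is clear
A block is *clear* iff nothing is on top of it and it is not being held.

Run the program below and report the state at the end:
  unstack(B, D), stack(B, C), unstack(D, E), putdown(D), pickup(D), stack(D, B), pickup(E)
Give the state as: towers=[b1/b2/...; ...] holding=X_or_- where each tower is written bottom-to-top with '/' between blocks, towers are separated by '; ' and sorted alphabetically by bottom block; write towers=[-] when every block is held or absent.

towers=[A/C/B/D] holding=E

step 1 (unstack(B, D)): towers=[A/C; E/D] holding=B
step 2 (stack(B, C)): towers=[A/C/B; E/D] holding=-
step 3 (unstack(D, E)): towers=[A/C/B; E] holding=D
step 4 (putdown(D)): towers=[A/C/B; D; E] holding=-
step 5 (pickup(D)): towers=[A/C/B; E] holding=D
step 6 (stack(D, B)): towers=[A/C/B/D; E] holding=-
step 7 (pickup(E)): towers=[A/C/B/D] holding=E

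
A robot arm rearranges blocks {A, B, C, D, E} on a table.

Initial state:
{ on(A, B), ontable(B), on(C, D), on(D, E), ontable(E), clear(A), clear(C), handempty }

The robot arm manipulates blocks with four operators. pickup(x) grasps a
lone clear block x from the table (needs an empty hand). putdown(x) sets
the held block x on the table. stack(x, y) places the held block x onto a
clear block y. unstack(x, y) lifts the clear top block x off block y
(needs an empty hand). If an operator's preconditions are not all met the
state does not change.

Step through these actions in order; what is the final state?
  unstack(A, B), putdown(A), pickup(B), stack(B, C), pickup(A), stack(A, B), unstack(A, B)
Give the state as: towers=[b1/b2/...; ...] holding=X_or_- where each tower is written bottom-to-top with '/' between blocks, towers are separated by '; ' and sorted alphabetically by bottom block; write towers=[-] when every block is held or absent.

step 1 (unstack(A, B)): towers=[B; E/D/C] holding=A
step 2 (putdown(A)): towers=[A; B; E/D/C] holding=-
step 3 (pickup(B)): towers=[A; E/D/C] holding=B
step 4 (stack(B, C)): towers=[A; E/D/C/B] holding=-
step 5 (pickup(A)): towers=[E/D/C/B] holding=A
step 6 (stack(A, B)): towers=[E/D/C/B/A] holding=-
step 7 (unstack(A, B)): towers=[E/D/C/B] holding=A

towers=[E/D/C/B] holding=A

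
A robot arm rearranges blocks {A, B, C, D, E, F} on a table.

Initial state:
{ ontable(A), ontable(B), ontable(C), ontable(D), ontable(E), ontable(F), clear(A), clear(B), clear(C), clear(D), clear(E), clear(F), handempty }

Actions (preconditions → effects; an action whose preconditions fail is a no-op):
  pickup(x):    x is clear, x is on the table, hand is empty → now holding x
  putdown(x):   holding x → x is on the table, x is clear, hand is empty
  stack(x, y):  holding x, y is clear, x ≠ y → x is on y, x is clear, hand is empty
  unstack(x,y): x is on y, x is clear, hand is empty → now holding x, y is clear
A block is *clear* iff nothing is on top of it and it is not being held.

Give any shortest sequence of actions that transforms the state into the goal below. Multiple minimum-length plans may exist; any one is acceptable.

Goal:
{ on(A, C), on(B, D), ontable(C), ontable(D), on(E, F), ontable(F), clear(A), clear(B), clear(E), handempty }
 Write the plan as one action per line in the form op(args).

pickup(B)
stack(B, D)
pickup(A)
stack(A, C)
pickup(E)
stack(E, F)

step 1 (pickup(B)): towers=[A; C; D; E; F] holding=B
step 2 (stack(B, D)): towers=[A; C; D/B; E; F] holding=-
step 3 (pickup(A)): towers=[C; D/B; E; F] holding=A
step 4 (stack(A, C)): towers=[C/A; D/B; E; F] holding=-
step 5 (pickup(E)): towers=[C/A; D/B; F] holding=E
step 6 (stack(E, F)): towers=[C/A; D/B; F/E] holding=-
goal check: towers=[C/A; D/B; F/E] holding=- — reached (length 6, optimal by BFS)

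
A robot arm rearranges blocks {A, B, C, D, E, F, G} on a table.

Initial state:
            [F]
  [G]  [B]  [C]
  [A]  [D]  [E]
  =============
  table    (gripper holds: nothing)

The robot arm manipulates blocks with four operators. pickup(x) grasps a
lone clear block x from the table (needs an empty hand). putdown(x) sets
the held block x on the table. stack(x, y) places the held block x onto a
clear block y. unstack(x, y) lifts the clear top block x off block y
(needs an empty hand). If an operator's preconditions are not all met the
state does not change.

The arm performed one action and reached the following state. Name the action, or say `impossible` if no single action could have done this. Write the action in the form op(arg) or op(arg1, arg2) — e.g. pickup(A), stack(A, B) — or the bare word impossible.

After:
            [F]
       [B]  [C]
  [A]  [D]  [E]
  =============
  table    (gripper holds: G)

unstack(G, A)

target: towers=[A; D/B; E/C/F] holding=G
     unstack(B, D) → towers=[A/G; D; E/C/F] holding=B
     unstack(F, C) → towers=[A/G; D/B; E/C] holding=F
     unstack(G, A) → towers=[A; D/B; E/C/F] holding=G  ← match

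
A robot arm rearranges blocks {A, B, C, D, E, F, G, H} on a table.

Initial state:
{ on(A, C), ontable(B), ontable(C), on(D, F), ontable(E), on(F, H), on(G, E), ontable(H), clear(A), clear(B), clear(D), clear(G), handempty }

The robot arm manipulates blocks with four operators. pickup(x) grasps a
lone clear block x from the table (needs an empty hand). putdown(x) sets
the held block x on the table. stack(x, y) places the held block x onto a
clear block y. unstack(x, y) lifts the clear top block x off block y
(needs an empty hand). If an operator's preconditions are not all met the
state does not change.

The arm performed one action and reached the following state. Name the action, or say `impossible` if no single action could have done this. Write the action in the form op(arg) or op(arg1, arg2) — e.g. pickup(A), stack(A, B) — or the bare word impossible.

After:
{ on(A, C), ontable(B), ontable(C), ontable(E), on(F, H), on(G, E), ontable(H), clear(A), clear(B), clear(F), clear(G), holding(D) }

target: towers=[B; C/A; E/G; H/F] holding=D
     unstack(G, E) → towers=[B; C/A; E; H/F/D] holding=G
     unstack(A, C) → towers=[B; C; E/G; H/F/D] holding=A
         pickup(B) → towers=[C/A; E/G; H/F/D] holding=B
     unstack(D, F) → towers=[B; C/A; E/G; H/F] holding=D  ← match

unstack(D, F)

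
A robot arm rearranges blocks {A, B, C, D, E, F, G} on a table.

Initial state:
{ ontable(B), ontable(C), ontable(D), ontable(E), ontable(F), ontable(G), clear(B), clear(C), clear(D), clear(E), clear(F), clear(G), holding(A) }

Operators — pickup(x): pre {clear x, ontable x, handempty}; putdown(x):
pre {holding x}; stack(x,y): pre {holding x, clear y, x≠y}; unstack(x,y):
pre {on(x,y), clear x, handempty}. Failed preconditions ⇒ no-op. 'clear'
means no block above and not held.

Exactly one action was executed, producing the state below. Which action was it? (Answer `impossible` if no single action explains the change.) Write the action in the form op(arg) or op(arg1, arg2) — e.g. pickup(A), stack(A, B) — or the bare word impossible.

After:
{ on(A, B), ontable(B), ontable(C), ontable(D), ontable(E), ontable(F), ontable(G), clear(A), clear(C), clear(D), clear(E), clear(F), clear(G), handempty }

stack(A, B)

target: towers=[B/A; C; D; E; F; G] holding=-
        putdown(A) → towers=[A; B; C; D; E; F; G] holding=-
       stack(A, B) → towers=[B/A; C; D; E; F; G] holding=-  ← match
       stack(A, F) → towers=[B; C; D; E; F/A; G] holding=-
       stack(A, G) → towers=[B; C; D; E; F; G/A] holding=-
       stack(A, D) → towers=[B; C; D/A; E; F; G] holding=-
       stack(A, E) → towers=[B; C; D; E/A; F; G] holding=-
       stack(A, C) → towers=[B; C/A; D; E; F; G] holding=-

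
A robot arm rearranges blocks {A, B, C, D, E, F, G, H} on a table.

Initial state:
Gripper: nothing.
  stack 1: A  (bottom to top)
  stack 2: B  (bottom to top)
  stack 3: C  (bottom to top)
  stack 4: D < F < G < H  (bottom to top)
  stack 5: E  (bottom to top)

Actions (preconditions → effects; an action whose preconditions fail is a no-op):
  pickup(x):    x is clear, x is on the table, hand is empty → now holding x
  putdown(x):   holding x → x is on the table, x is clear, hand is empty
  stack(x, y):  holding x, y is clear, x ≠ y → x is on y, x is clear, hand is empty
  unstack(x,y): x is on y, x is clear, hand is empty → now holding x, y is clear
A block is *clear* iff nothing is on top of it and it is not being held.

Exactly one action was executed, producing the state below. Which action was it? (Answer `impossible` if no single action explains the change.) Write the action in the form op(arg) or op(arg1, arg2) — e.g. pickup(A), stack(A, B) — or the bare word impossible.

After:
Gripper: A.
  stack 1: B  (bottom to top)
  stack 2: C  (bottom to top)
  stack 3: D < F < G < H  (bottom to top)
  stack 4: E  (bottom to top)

target: towers=[B; C; D/F/G/H; E] holding=A
         pickup(A) → towers=[B; C; D/F/G/H; E] holding=A  ← match
         pickup(E) → towers=[A; B; C; D/F/G/H] holding=E
     unstack(H, G) → towers=[A; B; C; D/F/G; E] holding=H
         pickup(B) → towers=[A; C; D/F/G/H; E] holding=B
         pickup(C) → towers=[A; B; D/F/G/H; E] holding=C

pickup(A)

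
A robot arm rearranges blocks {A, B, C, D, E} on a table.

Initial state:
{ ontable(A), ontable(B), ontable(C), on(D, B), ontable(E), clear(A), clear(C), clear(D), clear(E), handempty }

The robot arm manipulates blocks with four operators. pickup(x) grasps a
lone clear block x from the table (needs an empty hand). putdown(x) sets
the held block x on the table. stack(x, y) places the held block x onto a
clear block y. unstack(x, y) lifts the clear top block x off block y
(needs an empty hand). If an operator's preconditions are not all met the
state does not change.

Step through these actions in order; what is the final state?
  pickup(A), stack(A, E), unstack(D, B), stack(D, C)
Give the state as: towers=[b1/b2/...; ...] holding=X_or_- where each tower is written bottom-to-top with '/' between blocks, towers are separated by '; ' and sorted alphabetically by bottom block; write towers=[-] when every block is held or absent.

step 1 (pickup(A)): towers=[B/D; C; E] holding=A
step 2 (stack(A, E)): towers=[B/D; C; E/A] holding=-
step 3 (unstack(D, B)): towers=[B; C; E/A] holding=D
step 4 (stack(D, C)): towers=[B; C/D; E/A] holding=-

towers=[B; C/D; E/A] holding=-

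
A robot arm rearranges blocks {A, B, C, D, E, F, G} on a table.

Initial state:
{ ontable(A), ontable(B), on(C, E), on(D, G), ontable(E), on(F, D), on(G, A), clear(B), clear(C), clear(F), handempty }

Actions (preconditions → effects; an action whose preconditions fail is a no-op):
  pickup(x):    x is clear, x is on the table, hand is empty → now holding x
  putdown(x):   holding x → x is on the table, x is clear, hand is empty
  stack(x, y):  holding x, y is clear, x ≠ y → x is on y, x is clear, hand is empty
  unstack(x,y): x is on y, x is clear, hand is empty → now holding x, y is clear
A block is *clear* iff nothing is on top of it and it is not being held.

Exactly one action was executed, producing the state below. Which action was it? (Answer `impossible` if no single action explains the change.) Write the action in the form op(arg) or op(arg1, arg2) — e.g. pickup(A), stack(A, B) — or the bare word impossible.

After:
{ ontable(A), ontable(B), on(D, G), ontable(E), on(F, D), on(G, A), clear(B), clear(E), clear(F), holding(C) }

unstack(C, E)

target: towers=[A/G/D/F; B; E] holding=C
         pickup(B) → towers=[A/G/D/F; E/C] holding=B
     unstack(F, D) → towers=[A/G/D; B; E/C] holding=F
     unstack(C, E) → towers=[A/G/D/F; B; E] holding=C  ← match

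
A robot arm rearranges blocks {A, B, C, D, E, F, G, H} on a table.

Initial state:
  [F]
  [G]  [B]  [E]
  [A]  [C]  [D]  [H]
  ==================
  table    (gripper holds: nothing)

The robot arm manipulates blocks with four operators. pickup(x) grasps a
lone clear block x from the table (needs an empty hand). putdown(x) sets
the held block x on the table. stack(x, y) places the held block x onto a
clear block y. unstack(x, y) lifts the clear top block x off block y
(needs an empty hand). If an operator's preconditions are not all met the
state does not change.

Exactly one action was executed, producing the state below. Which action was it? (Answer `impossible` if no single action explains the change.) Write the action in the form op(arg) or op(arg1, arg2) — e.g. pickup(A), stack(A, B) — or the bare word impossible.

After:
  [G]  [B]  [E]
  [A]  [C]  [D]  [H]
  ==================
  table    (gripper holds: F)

target: towers=[A/G; C/B; D/E; H] holding=F
     unstack(E, D) → towers=[A/G/F; C/B; D; H] holding=E
         pickup(H) → towers=[A/G/F; C/B; D/E] holding=H
     unstack(B, C) → towers=[A/G/F; C; D/E; H] holding=B
     unstack(F, G) → towers=[A/G; C/B; D/E; H] holding=F  ← match

unstack(F, G)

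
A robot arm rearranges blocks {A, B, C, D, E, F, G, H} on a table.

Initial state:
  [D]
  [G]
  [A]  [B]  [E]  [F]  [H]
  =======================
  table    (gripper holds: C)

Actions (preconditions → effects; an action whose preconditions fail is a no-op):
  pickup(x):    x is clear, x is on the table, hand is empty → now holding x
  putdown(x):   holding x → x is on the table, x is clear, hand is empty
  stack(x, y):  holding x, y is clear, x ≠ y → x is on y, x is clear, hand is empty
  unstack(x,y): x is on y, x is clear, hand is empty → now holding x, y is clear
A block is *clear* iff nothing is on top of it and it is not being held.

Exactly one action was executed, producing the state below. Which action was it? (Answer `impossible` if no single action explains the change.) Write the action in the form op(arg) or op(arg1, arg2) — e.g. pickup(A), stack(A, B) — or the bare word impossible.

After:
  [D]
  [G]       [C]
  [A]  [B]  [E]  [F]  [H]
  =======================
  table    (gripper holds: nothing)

target: towers=[A/G/D; B; E/C; F; H] holding=-
        putdown(C) → towers=[A/G/D; B; C; E; F; H] holding=-
       stack(C, E) → towers=[A/G/D; B; E/C; F; H] holding=-  ← match
       stack(C, H) → towers=[A/G/D; B; E; F; H/C] holding=-
       stack(C, B) → towers=[A/G/D; B/C; E; F; H] holding=-
       stack(C, F) → towers=[A/G/D; B; E; F/C; H] holding=-
       stack(C, D) → towers=[A/G/D/C; B; E; F; H] holding=-

stack(C, E)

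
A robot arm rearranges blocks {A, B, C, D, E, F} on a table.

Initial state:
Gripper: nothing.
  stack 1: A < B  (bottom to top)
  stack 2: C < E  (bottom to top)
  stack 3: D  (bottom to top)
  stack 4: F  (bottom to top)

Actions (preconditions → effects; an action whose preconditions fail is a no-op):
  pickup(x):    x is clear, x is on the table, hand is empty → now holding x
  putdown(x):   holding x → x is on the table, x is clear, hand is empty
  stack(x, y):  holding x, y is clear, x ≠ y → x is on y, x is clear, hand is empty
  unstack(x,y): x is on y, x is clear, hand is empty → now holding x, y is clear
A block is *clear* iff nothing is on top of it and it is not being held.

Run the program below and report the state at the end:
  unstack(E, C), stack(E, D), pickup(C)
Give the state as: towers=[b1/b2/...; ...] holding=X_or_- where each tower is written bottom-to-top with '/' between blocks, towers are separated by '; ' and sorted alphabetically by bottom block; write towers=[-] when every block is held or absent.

towers=[A/B; D/E; F] holding=C

step 1 (unstack(E, C)): towers=[A/B; C; D; F] holding=E
step 2 (stack(E, D)): towers=[A/B; C; D/E; F] holding=-
step 3 (pickup(C)): towers=[A/B; D/E; F] holding=C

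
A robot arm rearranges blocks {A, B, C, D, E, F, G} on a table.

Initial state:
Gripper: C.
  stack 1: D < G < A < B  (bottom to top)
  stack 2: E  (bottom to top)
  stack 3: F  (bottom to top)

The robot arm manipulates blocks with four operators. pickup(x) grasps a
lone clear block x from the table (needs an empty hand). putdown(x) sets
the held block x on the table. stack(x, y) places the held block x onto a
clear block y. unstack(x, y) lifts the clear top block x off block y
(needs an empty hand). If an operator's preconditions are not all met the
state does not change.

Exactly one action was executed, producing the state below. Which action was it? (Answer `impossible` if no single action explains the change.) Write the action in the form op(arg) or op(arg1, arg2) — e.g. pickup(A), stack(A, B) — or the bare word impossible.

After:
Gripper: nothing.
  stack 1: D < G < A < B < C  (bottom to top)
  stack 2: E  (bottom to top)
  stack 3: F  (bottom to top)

target: towers=[D/G/A/B/C; E; F] holding=-
        putdown(C) → towers=[C; D/G/A/B; E; F] holding=-
       stack(C, B) → towers=[D/G/A/B/C; E; F] holding=-  ← match
       stack(C, F) → towers=[D/G/A/B; E; F/C] holding=-
       stack(C, E) → towers=[D/G/A/B; E/C; F] holding=-

stack(C, B)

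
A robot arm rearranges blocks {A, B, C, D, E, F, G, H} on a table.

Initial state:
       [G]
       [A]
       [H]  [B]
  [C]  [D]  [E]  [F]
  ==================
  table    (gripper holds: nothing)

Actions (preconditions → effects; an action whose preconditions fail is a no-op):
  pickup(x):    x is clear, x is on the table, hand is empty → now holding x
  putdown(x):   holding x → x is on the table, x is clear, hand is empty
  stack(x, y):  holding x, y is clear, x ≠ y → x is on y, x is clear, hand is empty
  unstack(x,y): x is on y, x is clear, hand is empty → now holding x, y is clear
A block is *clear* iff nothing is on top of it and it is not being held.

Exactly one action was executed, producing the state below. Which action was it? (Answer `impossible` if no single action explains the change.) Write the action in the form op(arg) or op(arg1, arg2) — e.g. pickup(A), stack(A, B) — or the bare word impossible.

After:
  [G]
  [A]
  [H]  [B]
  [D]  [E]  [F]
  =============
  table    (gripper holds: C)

pickup(C)

target: towers=[D/H/A/G; E/B; F] holding=C
     unstack(G, A) → towers=[C; D/H/A; E/B; F] holding=G
     unstack(B, E) → towers=[C; D/H/A/G; E; F] holding=B
         pickup(F) → towers=[C; D/H/A/G; E/B] holding=F
         pickup(C) → towers=[D/H/A/G; E/B; F] holding=C  ← match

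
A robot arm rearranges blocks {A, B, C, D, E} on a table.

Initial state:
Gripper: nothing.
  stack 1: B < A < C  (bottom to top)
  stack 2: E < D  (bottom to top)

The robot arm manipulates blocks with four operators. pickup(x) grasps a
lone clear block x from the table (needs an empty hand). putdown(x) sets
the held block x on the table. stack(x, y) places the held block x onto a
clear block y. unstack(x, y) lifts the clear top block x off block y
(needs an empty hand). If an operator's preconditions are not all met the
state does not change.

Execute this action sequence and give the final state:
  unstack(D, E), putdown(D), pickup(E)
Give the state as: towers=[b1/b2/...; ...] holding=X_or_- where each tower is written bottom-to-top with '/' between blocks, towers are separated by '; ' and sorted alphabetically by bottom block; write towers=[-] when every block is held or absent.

towers=[B/A/C; D] holding=E

step 1 (unstack(D, E)): towers=[B/A/C; E] holding=D
step 2 (putdown(D)): towers=[B/A/C; D; E] holding=-
step 3 (pickup(E)): towers=[B/A/C; D] holding=E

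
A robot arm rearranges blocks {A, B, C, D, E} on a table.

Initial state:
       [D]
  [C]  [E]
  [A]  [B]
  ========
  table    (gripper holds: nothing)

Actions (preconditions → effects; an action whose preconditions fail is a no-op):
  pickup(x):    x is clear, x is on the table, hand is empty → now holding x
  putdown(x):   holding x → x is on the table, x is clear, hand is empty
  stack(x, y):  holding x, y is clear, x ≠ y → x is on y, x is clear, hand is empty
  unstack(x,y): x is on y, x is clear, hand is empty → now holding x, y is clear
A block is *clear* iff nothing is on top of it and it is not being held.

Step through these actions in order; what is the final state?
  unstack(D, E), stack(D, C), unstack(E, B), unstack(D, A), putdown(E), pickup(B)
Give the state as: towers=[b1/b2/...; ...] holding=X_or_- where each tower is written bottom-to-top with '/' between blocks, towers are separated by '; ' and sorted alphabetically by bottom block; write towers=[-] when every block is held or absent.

step 1 (unstack(D, E)): towers=[A/C; B/E] holding=D
step 2 (stack(D, C)): towers=[A/C/D; B/E] holding=-
step 3 (unstack(E, B)): towers=[A/C/D; B] holding=E
step 4 (unstack(D, A)) [no-op]: towers=[A/C/D; B] holding=E
step 5 (putdown(E)): towers=[A/C/D; B; E] holding=-
step 6 (pickup(B)): towers=[A/C/D; E] holding=B

towers=[A/C/D; E] holding=B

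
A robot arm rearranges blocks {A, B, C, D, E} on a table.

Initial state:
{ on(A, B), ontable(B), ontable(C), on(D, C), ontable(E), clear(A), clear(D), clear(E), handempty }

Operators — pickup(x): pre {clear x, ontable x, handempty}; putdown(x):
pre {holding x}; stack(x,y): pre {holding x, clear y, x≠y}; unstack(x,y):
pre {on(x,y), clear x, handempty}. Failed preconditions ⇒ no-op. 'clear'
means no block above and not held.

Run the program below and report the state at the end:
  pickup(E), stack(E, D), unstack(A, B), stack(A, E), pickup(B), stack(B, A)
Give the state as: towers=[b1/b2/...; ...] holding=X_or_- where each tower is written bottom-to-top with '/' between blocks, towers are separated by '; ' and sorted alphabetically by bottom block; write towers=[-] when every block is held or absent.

towers=[C/D/E/A/B] holding=-

step 1 (pickup(E)): towers=[B/A; C/D] holding=E
step 2 (stack(E, D)): towers=[B/A; C/D/E] holding=-
step 3 (unstack(A, B)): towers=[B; C/D/E] holding=A
step 4 (stack(A, E)): towers=[B; C/D/E/A] holding=-
step 5 (pickup(B)): towers=[C/D/E/A] holding=B
step 6 (stack(B, A)): towers=[C/D/E/A/B] holding=-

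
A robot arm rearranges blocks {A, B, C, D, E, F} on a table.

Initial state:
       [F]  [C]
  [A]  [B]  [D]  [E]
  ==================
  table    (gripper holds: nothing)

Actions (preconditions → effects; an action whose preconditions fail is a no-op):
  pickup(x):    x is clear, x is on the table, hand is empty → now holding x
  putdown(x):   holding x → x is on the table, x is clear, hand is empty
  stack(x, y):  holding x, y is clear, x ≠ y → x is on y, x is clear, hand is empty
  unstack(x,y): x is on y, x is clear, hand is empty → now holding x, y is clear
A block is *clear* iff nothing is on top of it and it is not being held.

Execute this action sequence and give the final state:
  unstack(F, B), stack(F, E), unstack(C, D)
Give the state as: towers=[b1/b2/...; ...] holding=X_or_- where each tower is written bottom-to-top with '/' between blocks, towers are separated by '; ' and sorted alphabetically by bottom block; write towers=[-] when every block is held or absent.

towers=[A; B; D; E/F] holding=C

step 1 (unstack(F, B)): towers=[A; B; D/C; E] holding=F
step 2 (stack(F, E)): towers=[A; B; D/C; E/F] holding=-
step 3 (unstack(C, D)): towers=[A; B; D; E/F] holding=C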